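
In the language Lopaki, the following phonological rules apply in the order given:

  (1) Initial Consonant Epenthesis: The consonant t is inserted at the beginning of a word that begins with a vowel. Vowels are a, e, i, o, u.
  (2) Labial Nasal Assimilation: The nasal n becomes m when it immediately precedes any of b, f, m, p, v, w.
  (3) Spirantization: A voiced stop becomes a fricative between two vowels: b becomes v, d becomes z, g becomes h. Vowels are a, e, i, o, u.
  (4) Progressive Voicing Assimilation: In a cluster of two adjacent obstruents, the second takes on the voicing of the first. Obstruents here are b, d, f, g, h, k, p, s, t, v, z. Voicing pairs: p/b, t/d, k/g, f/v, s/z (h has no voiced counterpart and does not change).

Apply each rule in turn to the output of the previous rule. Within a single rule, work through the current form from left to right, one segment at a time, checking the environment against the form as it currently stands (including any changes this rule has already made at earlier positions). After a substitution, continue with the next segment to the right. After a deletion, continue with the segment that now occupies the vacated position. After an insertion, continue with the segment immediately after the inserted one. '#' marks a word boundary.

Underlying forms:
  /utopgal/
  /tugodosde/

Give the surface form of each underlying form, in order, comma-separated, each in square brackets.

[tutopkal], [tuhozoste]

/utopgal/:
  (1) Initial Consonant Epenthesis: [utopgal] → [tutopgal]
  (2) Labial Nasal Assimilation: no change — [tutopgal]
  (3) Spirantization: no change — [tutopgal]
  (4) Progressive Voicing Assimilation: [tutopgal] → [tutopkal]
/tugodosde/:
  (1) Initial Consonant Epenthesis: no change — [tugodosde]
  (2) Labial Nasal Assimilation: no change — [tugodosde]
  (3) Spirantization: [tugodosde] → [tuhozosde]
  (4) Progressive Voicing Assimilation: [tuhozosde] → [tuhozoste]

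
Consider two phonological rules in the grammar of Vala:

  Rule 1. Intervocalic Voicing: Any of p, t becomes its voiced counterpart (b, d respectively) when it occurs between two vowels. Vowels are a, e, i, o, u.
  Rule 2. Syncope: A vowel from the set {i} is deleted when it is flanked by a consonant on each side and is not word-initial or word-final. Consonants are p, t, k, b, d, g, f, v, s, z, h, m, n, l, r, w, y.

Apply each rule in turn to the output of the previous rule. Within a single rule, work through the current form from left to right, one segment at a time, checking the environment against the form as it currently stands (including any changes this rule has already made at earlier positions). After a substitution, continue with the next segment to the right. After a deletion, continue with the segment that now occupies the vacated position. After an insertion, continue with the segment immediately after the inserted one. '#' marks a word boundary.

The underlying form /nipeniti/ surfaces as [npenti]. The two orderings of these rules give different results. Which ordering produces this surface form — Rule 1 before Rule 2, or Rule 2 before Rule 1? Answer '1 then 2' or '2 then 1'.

Order 1 then 2:
  1 Intervocalic Voicing: [nipeniti] → [nibenidi]
  2 Syncope: [nibenidi] → [nbendi]
  result: [nbendi]
Order 2 then 1:
  2 Syncope: [nipeniti] → [npenti]
  1 Intervocalic Voicing: no change — [npenti]
  result: [npenti]

2 then 1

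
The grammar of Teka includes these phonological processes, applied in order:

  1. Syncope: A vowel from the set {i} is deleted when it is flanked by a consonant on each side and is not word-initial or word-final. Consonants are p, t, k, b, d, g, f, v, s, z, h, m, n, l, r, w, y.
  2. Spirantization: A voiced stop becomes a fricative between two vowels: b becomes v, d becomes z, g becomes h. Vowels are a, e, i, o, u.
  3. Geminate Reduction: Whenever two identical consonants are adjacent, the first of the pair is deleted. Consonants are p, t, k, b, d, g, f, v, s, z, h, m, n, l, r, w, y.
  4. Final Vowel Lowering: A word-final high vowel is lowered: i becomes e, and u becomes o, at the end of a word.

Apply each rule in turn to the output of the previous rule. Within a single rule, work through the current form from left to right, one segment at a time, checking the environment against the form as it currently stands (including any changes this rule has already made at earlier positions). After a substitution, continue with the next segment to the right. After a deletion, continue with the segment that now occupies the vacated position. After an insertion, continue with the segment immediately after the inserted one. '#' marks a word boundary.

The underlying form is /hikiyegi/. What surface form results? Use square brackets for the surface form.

[hkyehe]

1 Syncope: [hikiyegi] → [hkyegi]
2 Spirantization: [hkyegi] → [hkyehi]
3 Geminate Reduction: no change — [hkyehi]
4 Final Vowel Lowering: [hkyehi] → [hkyehe]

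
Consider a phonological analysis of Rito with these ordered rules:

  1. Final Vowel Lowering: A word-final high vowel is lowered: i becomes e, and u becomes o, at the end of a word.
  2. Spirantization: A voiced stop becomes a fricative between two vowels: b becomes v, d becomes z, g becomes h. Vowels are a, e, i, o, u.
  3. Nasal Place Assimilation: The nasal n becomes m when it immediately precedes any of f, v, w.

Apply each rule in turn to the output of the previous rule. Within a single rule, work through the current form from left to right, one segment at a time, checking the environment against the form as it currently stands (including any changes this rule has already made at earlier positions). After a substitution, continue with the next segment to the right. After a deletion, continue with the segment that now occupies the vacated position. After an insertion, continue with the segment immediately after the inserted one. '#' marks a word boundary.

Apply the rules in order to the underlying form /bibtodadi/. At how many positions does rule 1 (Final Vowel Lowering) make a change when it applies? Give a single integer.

1 Final Vowel Lowering: [bibtodadi] → [bibtodade]
2 Spirantization: [bibtodade] → [bibtozaze]
3 Nasal Place Assimilation: no change — [bibtozaze]
Rule 1 changed 1 position(s).

1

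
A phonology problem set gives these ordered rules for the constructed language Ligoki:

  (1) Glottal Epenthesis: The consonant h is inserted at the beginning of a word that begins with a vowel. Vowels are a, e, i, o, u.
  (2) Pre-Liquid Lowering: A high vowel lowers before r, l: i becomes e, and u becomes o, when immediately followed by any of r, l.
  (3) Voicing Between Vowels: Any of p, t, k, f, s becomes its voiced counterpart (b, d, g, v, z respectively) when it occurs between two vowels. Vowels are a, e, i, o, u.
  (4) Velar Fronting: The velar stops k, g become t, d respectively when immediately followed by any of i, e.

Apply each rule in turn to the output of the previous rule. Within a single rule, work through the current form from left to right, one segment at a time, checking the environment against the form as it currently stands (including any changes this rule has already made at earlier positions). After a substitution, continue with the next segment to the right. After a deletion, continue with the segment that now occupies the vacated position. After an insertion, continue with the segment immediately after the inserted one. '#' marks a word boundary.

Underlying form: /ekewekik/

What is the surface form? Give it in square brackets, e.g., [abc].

(1) Glottal Epenthesis: [ekewekik] → [hekewekik]
(2) Pre-Liquid Lowering: no change — [hekewekik]
(3) Voicing Between Vowels: [hekewekik] → [hegewegik]
(4) Velar Fronting: [hegewegik] → [hedewedik]

[hedewedik]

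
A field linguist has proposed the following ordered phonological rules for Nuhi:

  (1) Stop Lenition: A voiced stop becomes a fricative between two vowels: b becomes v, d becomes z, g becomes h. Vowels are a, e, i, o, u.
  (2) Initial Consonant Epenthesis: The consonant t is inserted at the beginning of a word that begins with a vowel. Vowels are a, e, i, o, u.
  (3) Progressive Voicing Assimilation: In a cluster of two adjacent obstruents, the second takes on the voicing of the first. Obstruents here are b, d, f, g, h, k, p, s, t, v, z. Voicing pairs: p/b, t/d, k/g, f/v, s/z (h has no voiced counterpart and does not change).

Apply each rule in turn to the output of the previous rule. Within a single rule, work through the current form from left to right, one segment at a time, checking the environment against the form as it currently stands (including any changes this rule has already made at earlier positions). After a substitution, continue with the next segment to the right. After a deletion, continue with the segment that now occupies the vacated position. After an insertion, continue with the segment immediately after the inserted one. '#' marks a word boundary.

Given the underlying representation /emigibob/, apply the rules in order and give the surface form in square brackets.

(1) Stop Lenition: [emigibob] → [emihivob]
(2) Initial Consonant Epenthesis: [emihivob] → [temihivob]
(3) Progressive Voicing Assimilation: no change — [temihivob]

[temihivob]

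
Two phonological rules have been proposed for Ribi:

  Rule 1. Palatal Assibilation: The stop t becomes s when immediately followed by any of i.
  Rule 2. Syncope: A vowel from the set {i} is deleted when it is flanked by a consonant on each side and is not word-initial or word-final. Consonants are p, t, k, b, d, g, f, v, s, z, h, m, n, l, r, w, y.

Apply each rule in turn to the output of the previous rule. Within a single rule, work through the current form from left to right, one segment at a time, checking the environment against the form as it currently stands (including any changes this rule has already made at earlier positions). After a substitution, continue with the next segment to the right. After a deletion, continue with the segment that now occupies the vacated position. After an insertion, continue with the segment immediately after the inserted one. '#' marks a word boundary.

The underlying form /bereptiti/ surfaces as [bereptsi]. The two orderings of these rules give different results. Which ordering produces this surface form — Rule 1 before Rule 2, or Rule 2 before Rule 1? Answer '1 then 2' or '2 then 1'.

2 then 1

Order 1 then 2:
  1 Palatal Assibilation: [bereptiti] → [berepsisi]
  2 Syncope: [berepsisi] → [berepssi]
  result: [berepssi]
Order 2 then 1:
  2 Syncope: [bereptiti] → [bereptti]
  1 Palatal Assibilation: [bereptti] → [bereptsi]
  result: [bereptsi]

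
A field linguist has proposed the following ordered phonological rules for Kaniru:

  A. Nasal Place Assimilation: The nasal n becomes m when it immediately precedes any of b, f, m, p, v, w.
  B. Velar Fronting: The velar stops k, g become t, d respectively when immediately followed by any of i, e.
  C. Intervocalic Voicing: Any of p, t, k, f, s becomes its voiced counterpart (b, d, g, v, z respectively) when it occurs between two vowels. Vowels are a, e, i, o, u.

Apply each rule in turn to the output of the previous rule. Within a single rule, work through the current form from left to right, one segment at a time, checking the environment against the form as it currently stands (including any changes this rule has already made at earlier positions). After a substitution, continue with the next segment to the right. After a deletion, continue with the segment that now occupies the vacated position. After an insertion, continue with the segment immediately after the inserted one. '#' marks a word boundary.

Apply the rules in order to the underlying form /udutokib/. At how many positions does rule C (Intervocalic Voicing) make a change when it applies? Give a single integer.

2

A Nasal Place Assimilation: no change — [udutokib]
B Velar Fronting: [udutokib] → [udutotib]
C Intervocalic Voicing: [udutotib] → [ududodib]
Rule C changed 2 position(s).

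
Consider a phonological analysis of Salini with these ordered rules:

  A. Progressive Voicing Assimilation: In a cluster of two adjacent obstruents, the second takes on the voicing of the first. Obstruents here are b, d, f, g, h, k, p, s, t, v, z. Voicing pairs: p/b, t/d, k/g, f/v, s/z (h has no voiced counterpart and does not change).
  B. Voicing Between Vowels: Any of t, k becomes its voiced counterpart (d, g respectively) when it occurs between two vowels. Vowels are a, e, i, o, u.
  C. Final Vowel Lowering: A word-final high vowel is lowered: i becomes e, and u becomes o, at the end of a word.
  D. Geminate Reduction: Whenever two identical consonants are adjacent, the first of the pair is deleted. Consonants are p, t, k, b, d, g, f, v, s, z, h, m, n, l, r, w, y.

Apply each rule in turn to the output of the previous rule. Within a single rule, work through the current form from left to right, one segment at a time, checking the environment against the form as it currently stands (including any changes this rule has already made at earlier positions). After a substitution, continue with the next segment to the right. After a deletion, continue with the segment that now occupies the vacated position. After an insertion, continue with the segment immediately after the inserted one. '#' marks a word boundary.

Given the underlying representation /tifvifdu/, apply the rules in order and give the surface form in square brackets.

[tififto]

A Progressive Voicing Assimilation: [tifvifdu] → [tiffiftu]
B Voicing Between Vowels: no change — [tiffiftu]
C Final Vowel Lowering: [tiffiftu] → [tiffifto]
D Geminate Reduction: [tiffifto] → [tififto]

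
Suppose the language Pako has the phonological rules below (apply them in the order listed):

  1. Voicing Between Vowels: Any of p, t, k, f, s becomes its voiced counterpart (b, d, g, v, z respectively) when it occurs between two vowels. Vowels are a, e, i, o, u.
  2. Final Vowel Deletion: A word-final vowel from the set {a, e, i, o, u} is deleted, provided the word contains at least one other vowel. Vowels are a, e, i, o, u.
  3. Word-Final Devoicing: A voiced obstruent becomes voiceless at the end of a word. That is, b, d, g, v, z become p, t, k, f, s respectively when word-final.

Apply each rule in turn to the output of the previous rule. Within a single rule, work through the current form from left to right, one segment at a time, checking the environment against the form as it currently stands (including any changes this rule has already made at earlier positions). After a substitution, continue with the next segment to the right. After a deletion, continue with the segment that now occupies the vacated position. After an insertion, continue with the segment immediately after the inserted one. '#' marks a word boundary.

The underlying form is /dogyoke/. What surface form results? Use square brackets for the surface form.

[dogyok]

1 Voicing Between Vowels: [dogyoke] → [dogyoge]
2 Final Vowel Deletion: [dogyoge] → [dogyog]
3 Word-Final Devoicing: [dogyog] → [dogyok]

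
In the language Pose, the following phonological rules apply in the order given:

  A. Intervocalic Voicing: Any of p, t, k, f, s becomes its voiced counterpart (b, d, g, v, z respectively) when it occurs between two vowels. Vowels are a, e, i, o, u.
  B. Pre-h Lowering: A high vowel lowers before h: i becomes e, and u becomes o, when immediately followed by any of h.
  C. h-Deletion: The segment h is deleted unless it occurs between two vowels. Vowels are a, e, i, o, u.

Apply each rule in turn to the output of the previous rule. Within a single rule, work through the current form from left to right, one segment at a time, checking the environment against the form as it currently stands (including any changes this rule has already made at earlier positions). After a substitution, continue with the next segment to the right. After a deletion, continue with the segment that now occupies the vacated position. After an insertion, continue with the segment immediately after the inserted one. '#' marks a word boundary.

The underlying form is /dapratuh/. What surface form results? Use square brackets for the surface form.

[daprado]

A Intervocalic Voicing: [dapratuh] → [dapraduh]
B Pre-h Lowering: [dapraduh] → [dapradoh]
C h-Deletion: [dapradoh] → [daprado]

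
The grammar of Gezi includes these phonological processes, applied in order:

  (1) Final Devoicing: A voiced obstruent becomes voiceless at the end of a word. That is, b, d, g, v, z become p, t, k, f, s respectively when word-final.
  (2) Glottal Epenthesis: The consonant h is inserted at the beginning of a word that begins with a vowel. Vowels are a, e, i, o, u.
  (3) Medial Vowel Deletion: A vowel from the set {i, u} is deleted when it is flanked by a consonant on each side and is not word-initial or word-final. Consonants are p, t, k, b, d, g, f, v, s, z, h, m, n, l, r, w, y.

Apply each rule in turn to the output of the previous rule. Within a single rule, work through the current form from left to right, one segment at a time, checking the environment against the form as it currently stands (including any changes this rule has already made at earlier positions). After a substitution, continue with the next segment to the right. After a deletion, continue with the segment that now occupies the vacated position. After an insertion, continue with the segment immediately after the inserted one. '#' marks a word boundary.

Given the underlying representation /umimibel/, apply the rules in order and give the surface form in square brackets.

[hmmbel]

(1) Final Devoicing: no change — [umimibel]
(2) Glottal Epenthesis: [umimibel] → [humimibel]
(3) Medial Vowel Deletion: [humimibel] → [hmmbel]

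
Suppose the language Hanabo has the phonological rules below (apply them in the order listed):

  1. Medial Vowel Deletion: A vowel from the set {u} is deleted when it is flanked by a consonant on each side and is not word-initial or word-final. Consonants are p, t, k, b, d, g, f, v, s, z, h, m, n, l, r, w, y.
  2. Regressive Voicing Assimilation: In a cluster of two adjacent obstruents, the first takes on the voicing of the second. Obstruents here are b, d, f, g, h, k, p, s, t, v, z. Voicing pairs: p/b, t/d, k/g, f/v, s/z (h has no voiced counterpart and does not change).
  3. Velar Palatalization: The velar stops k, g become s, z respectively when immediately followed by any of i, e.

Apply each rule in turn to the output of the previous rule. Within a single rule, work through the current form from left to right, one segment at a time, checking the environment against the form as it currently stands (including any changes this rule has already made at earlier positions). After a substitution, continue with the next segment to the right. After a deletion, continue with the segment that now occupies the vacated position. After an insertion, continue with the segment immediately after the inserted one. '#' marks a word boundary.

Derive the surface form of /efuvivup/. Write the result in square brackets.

1 Medial Vowel Deletion: [efuvivup] → [efvivp]
2 Regressive Voicing Assimilation: [efvivp] → [evvifp]
3 Velar Palatalization: no change — [evvifp]

[evvifp]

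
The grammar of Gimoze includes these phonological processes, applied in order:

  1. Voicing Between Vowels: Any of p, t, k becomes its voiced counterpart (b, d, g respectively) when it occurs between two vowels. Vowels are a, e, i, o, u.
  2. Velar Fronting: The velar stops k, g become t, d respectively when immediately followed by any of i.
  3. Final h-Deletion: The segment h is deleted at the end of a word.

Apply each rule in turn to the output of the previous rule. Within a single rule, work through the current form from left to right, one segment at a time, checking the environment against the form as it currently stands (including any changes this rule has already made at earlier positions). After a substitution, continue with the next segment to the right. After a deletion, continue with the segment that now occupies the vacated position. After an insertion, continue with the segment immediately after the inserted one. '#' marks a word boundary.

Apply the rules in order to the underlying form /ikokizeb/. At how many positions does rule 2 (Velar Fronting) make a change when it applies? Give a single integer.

1

1 Voicing Between Vowels: [ikokizeb] → [igogizeb]
2 Velar Fronting: [igogizeb] → [igodizeb]
3 Final h-Deletion: no change — [igodizeb]
Rule 2 changed 1 position(s).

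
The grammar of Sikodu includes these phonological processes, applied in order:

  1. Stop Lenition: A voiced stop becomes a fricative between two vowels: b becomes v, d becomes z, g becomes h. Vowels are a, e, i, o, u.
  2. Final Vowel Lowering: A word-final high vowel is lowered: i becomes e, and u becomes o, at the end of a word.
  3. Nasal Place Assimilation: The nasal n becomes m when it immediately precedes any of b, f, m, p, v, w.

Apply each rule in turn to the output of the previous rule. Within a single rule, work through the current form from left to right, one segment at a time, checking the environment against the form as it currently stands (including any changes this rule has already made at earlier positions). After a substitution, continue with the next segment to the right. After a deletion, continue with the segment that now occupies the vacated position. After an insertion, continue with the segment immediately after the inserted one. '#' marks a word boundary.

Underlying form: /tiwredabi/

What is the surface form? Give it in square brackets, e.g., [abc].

[tiwrezave]

1 Stop Lenition: [tiwredabi] → [tiwrezavi]
2 Final Vowel Lowering: [tiwrezavi] → [tiwrezave]
3 Nasal Place Assimilation: no change — [tiwrezave]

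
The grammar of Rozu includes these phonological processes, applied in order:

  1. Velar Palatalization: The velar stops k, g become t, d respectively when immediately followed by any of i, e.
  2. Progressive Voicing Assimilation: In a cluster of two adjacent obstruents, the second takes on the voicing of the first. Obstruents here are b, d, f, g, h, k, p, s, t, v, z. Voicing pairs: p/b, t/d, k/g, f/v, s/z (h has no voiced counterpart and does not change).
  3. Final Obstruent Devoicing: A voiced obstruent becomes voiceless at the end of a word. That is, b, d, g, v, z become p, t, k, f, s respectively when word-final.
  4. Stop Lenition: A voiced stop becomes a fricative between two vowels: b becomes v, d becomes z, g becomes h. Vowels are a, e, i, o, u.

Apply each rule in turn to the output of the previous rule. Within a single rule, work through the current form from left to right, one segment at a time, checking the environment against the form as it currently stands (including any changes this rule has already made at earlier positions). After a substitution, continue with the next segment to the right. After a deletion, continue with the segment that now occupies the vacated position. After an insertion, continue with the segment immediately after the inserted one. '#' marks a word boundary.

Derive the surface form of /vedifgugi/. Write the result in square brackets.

1 Velar Palatalization: [vedifgugi] → [vedifgudi]
2 Progressive Voicing Assimilation: [vedifgudi] → [vedifkudi]
3 Final Obstruent Devoicing: no change — [vedifkudi]
4 Stop Lenition: [vedifkudi] → [vezifkuzi]

[vezifkuzi]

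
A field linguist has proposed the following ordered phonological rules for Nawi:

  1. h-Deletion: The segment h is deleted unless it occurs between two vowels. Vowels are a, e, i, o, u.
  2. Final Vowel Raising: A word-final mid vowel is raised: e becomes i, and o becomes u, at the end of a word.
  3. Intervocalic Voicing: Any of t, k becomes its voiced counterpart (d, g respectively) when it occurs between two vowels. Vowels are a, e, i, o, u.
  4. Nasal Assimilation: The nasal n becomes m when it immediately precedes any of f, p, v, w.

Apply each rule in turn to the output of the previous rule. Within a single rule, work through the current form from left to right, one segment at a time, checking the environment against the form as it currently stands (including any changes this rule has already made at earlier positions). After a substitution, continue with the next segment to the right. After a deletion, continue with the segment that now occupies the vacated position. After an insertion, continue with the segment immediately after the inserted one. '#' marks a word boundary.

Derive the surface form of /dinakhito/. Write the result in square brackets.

[dinagidu]

1 h-Deletion: [dinakhito] → [dinakito]
2 Final Vowel Raising: [dinakito] → [dinakitu]
3 Intervocalic Voicing: [dinakitu] → [dinagidu]
4 Nasal Assimilation: no change — [dinagidu]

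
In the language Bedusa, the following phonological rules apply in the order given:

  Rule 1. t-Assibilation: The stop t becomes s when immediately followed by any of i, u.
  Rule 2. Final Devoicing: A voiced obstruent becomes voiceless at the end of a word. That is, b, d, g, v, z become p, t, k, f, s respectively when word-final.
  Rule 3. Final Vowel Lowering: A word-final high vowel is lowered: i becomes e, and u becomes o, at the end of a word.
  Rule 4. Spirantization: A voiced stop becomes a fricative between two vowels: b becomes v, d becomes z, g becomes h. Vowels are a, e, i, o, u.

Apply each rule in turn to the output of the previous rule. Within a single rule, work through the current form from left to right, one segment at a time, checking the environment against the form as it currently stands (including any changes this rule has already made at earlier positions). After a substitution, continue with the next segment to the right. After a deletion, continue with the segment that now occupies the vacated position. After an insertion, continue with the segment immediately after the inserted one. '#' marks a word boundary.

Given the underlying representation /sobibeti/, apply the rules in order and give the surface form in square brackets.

Rule 1 t-Assibilation: [sobibeti] → [sobibesi]
Rule 2 Final Devoicing: no change — [sobibesi]
Rule 3 Final Vowel Lowering: [sobibesi] → [sobibese]
Rule 4 Spirantization: [sobibese] → [sovivese]

[sovivese]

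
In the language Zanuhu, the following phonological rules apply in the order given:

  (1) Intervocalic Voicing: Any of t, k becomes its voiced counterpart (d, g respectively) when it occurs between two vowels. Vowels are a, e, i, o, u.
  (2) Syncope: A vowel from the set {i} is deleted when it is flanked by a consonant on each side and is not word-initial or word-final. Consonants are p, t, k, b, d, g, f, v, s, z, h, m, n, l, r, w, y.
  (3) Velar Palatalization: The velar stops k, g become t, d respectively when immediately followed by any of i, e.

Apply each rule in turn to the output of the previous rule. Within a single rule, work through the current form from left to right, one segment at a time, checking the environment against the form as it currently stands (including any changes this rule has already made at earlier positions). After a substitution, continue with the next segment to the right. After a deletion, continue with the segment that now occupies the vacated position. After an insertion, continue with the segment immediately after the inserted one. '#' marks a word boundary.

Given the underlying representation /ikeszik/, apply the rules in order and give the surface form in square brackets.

(1) Intervocalic Voicing: [ikeszik] → [igeszik]
(2) Syncope: [igeszik] → [igeszk]
(3) Velar Palatalization: [igeszk] → [ideszk]

[ideszk]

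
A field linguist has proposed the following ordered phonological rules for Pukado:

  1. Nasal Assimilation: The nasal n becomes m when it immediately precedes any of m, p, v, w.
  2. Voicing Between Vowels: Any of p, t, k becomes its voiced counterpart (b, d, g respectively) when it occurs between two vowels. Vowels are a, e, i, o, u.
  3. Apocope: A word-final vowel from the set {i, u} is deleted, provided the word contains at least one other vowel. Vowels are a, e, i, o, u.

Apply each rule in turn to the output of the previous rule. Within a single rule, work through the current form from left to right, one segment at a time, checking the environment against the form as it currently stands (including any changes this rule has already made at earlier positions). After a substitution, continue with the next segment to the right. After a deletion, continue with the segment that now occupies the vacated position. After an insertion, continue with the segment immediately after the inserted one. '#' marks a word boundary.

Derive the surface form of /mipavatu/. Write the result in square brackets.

1 Nasal Assimilation: no change — [mipavatu]
2 Voicing Between Vowels: [mipavatu] → [mibavadu]
3 Apocope: [mibavadu] → [mibavad]

[mibavad]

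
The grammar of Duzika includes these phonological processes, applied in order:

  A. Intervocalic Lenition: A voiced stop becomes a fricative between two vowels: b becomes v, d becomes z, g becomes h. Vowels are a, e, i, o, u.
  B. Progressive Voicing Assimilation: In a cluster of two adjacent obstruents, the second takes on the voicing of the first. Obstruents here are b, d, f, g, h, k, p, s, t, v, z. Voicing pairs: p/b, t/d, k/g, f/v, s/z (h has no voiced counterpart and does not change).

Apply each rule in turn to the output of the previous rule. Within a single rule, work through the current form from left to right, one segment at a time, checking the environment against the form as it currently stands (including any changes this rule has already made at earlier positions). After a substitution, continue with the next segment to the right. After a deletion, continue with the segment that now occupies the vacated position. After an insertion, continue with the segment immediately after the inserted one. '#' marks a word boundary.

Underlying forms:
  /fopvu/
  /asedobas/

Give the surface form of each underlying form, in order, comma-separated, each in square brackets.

/fopvu/:
  A Intervocalic Lenition: no change — [fopvu]
  B Progressive Voicing Assimilation: [fopvu] → [fopfu]
/asedobas/:
  A Intervocalic Lenition: [asedobas] → [asezovas]
  B Progressive Voicing Assimilation: no change — [asezovas]

[fopfu], [asezovas]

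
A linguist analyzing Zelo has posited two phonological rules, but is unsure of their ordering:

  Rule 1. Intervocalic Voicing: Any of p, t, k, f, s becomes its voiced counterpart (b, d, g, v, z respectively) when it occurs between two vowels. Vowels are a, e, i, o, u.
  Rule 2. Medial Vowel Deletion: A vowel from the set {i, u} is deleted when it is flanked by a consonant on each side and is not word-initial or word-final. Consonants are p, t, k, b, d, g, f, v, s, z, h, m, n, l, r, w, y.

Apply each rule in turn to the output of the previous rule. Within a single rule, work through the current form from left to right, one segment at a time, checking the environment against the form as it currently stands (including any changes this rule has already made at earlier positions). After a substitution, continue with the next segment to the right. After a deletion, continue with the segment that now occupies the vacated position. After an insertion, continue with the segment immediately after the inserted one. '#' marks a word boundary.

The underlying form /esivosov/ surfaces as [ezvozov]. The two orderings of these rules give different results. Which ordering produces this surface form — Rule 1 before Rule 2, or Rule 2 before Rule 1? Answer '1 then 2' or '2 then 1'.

Order 1 then 2:
  1 Intervocalic Voicing: [esivosov] → [ezivozov]
  2 Medial Vowel Deletion: [ezivozov] → [ezvozov]
  result: [ezvozov]
Order 2 then 1:
  2 Medial Vowel Deletion: [esivosov] → [esvosov]
  1 Intervocalic Voicing: [esvosov] → [esvozov]
  result: [esvozov]

1 then 2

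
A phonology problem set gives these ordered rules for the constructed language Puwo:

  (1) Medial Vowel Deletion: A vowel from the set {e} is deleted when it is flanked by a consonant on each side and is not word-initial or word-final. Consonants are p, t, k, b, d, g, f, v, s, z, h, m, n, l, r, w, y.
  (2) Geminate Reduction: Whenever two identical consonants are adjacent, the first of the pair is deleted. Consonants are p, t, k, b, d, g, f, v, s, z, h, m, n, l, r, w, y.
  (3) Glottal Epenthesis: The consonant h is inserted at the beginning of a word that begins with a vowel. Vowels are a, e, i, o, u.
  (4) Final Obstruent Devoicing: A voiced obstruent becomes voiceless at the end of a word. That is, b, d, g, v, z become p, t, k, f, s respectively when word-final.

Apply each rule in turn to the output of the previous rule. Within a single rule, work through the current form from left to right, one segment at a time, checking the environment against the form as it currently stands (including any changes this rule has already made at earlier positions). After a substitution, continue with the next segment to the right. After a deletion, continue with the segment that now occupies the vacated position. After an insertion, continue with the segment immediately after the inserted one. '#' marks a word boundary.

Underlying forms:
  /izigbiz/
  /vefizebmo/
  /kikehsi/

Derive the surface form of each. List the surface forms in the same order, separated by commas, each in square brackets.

[hizigbis], [vfizbmo], [kikhsi]

/izigbiz/:
  (1) Medial Vowel Deletion: no change — [izigbiz]
  (2) Geminate Reduction: no change — [izigbiz]
  (3) Glottal Epenthesis: [izigbiz] → [hizigbiz]
  (4) Final Obstruent Devoicing: [hizigbiz] → [hizigbis]
/vefizebmo/:
  (1) Medial Vowel Deletion: [vefizebmo] → [vfizbmo]
  (2) Geminate Reduction: no change — [vfizbmo]
  (3) Glottal Epenthesis: no change — [vfizbmo]
  (4) Final Obstruent Devoicing: no change — [vfizbmo]
/kikehsi/:
  (1) Medial Vowel Deletion: [kikehsi] → [kikhsi]
  (2) Geminate Reduction: no change — [kikhsi]
  (3) Glottal Epenthesis: no change — [kikhsi]
  (4) Final Obstruent Devoicing: no change — [kikhsi]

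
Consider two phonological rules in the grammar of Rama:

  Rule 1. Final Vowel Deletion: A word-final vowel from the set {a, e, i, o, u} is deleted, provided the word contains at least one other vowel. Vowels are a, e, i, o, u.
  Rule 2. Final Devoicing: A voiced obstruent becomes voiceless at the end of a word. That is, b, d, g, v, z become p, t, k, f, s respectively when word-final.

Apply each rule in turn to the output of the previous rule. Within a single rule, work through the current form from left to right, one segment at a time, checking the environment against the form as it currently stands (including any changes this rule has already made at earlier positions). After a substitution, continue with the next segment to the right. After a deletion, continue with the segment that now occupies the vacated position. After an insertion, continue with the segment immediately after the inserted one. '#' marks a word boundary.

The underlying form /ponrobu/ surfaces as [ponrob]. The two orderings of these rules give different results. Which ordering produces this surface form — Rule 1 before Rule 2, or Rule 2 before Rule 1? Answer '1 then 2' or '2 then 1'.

Order 1 then 2:
  1 Final Vowel Deletion: [ponrobu] → [ponrob]
  2 Final Devoicing: [ponrob] → [ponrop]
  result: [ponrop]
Order 2 then 1:
  2 Final Devoicing: no change — [ponrobu]
  1 Final Vowel Deletion: [ponrobu] → [ponrob]
  result: [ponrob]

2 then 1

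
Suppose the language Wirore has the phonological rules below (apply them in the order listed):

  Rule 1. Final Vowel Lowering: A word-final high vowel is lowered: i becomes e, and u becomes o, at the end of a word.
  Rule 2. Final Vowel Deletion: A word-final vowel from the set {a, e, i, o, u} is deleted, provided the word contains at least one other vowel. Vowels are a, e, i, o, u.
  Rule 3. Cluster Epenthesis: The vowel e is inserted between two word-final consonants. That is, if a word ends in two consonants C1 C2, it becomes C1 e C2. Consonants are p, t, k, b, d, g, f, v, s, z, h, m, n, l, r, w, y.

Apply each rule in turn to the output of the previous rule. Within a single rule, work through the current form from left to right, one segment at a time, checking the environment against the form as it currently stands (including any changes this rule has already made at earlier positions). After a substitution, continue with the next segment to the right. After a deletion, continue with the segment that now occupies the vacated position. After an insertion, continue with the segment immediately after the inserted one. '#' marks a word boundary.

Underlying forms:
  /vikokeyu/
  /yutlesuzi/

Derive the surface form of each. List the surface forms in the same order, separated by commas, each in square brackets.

/vikokeyu/:
  Rule 1 Final Vowel Lowering: [vikokeyu] → [vikokeyo]
  Rule 2 Final Vowel Deletion: [vikokeyo] → [vikokey]
  Rule 3 Cluster Epenthesis: no change — [vikokey]
/yutlesuzi/:
  Rule 1 Final Vowel Lowering: [yutlesuzi] → [yutlesuze]
  Rule 2 Final Vowel Deletion: [yutlesuze] → [yutlesuz]
  Rule 3 Cluster Epenthesis: no change — [yutlesuz]

[vikokey], [yutlesuz]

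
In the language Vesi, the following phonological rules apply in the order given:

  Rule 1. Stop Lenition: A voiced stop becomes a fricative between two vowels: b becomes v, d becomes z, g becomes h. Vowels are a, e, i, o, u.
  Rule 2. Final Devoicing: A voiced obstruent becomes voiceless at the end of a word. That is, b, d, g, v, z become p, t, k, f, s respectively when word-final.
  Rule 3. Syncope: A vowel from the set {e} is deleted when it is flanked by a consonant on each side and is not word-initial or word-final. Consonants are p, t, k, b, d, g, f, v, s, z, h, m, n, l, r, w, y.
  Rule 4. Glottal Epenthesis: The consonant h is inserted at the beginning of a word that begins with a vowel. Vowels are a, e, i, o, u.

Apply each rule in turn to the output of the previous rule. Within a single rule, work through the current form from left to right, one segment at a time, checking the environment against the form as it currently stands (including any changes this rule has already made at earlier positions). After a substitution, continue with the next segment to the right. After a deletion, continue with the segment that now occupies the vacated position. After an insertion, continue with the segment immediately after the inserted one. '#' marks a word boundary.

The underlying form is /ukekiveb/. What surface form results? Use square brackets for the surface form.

Rule 1 Stop Lenition: no change — [ukekiveb]
Rule 2 Final Devoicing: [ukekiveb] → [ukekivep]
Rule 3 Syncope: [ukekivep] → [ukkivp]
Rule 4 Glottal Epenthesis: [ukkivp] → [hukkivp]

[hukkivp]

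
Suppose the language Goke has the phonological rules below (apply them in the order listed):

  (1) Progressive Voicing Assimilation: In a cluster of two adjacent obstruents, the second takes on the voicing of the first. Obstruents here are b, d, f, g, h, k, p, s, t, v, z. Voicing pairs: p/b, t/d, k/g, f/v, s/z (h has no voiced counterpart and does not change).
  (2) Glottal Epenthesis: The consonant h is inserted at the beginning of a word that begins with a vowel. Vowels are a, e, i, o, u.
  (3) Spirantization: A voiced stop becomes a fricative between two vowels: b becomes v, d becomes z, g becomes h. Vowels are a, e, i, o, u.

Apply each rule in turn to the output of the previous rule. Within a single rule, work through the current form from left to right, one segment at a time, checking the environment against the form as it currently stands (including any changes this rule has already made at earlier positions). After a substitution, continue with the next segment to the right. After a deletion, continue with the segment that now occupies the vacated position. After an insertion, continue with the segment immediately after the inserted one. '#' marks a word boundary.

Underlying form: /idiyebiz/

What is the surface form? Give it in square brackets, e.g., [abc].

[hiziyeviz]

(1) Progressive Voicing Assimilation: no change — [idiyebiz]
(2) Glottal Epenthesis: [idiyebiz] → [hidiyebiz]
(3) Spirantization: [hidiyebiz] → [hiziyeviz]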